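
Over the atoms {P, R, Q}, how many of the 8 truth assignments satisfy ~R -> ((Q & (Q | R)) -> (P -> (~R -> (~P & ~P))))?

Initial set: {(~R -> ((Q & (Q | R)) -> (P -> (~R -> (~P & ~P)))))}.
(~R -> ((Q & (Q | R)) -> (P -> (~R -> (~P & ~P))))): β-rule — branch into ~~R  //  ((Q & (Q | R)) -> (P -> (~R -> (~P & ~P)))).
  branch 1 (add ~~R):
    ○ open, literals {R=1}.
  branch 2 (add ((Q & (Q | R)) -> (P -> (~R -> (~P & ~P))))):
    ((Q & (Q | R)) -> (P -> (~R -> (~P & ~P)))): β-rule — branch into ~(Q & (Q | R))  //  (P -> (~R -> (~P & ~P))).
      branch 2.1 (add ~(Q & (Q | R))):
        ~(Q & (Q | R)): β-rule — branch into ~Q  //  ~(Q | R).
          branch 2.1.1 (add ~Q):
            ○ open, literals {Q=0}.
          branch 2.1.2 (add ~(Q | R)):
            ~(Q | R): α-rule — add ~Q, ~R.
            ○ open, literals {Q=0, R=0}.
      branch 2.2 (add (P -> (~R -> (~P & ~P)))):
        (P -> (~R -> (~P & ~P))): β-rule — branch into ~P  //  (~R -> (~P & ~P)).
          branch 2.2.1 (add ~P):
            ○ open, literals {P=0}.
          branch 2.2.2 (add (~R -> (~P & ~P))):
            (~R -> (~P & ~P)): β-rule — branch into ~~R  //  (~P & ~P).
              branch 2.2.2.1 (add ~~R):
                ○ open, literals {R=1}.
              branch 2.2.2.2 (add (~P & ~P)):
                (~P & ~P): α-rule — add ~P, ~P.
                ○ open, literals {P=0}.
0 branches closed, 6 open.
Each open branch fixes some atoms; the unmentioned ones are free. Counting distinct full assignments: branch {R=1} (P, Q) contributes 4 new; branch {Q=0} (P, R) contributes 2 new; branch {Q=0, R=0} (P) contributes 0 new; branch {P=0} (R, Q) contributes 1 new; branch {R=1} (P, Q) contributes 0 new; branch {P=0} (R, Q) contributes 0 new. Total: 7.

7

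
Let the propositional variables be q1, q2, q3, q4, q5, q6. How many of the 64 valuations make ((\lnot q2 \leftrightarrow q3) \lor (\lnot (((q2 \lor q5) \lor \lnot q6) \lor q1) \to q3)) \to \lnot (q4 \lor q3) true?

17

Initial set: {(((\lnot q2 \leftrightarrow q3) \lor (\lnot (((q2 \lor q5) \lor \lnot q6) \lor q1) \to q3)) \to \lnot (q4 \lor q3))}.
(((\lnot q2 \leftrightarrow q3) \lor (\lnot (((q2 \lor q5) \lor \lnot q6) \lor q1) \to q3)) \to \lnot (q4 \lor q3)): β-rule — branch into \lnot ((\lnot q2 \leftrightarrow q3) \lor (\lnot (((q2 \lor q5) \lor \lnot q6) \lor q1) \to q3))  //  \lnot (q4 \lor q3).
  branch 1 (add \lnot ((\lnot q2 \leftrightarrow q3) \lor (\lnot (((q2 \lor q5) \lor \lnot q6) \lor q1) \to q3))):
    \lnot ((\lnot q2 \leftrightarrow q3) \lor (\lnot (((q2 \lor q5) \lor \lnot q6) \lor q1) \to q3)): α-rule — add \lnot (\lnot q2 \leftrightarrow q3), \lnot (\lnot (((q2 \lor q5) \lor \lnot q6) \lor q1) \to q3).
    \lnot (\lnot (((q2 \lor q5) \lor \lnot q6) \lor q1) \to q3): α-rule — add \lnot (((q2 \lor q5) \lor \lnot q6) \lor q1), \lnot q3.
    \lnot (((q2 \lor q5) \lor \lnot q6) \lor q1): α-rule — add \lnot ((q2 \lor q5) \lor \lnot q6), \lnot q1.
    \lnot ((q2 \lor q5) \lor \lnot q6): α-rule — add \lnot (q2 \lor q5), \lnot \lnot q6.
    \lnot (q2 \lor q5): α-rule — add \lnot q2, \lnot q5.
    \lnot (\lnot q2 \leftrightarrow q3): β-rule — branch into \lnot q2, \lnot q3  //  \lnot \lnot q2, q3.
      branch 1.1 (add \lnot q2, \lnot q3):
        ○ open, literals {q1=false, q2=false, q3=false, q5=false, q6=true}.
      branch 1.2 (add \lnot \lnot q2, q3):
        × closes — contains both q2 and \lnot q2.
  branch 2 (add \lnot (q4 \lor q3)):
    \lnot (q4 \lor q3): α-rule — add \lnot q4, \lnot q3.
    ○ open, literals {q3=false, q4=false}.
1 branch closed, 2 open.
Each open branch fixes some atoms; the unmentioned ones are free. Counting distinct full assignments: branch {q1=false, q2=false, q3=false, q5=false, q6=true} (q4) contributes 2 new; branch {q3=false, q4=false} (q1, q2, q5, q6) contributes 15 new. Total: 17.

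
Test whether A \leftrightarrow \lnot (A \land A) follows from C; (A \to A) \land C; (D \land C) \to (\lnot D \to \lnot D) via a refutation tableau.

No

Initial set: {C; ((A \to A) \land C); ((D \land C) \to (\lnot D \to \lnot D)); \lnot (A \leftrightarrow \lnot (A \land A))}.
((A \to A) \land C): α-rule — add (A \to A), C.
((D \land C) \to (\lnot D \to \lnot D)): β-rule — branch into \lnot (D \land C)  //  (\lnot D \to \lnot D).
  branch 1 (add \lnot (D \land C)):
    \lnot (A \leftrightarrow \lnot (A \land A)): β-rule — branch into A, \lnot \lnot (A \land A)  //  \lnot A, \lnot (A \land A).
      branch 1.1 (add A, \lnot \lnot (A \land A)):
        \lnot \lnot (A \land A): α-rule — add A, A.
        (A \to A): β-rule — branch into \lnot A  //  A.
          branch 1.1.1 (add \lnot A):
            × closes — contains both A and \lnot A.
          branch 1.1.2 (add A):
            \lnot (D \land C): β-rule — branch into \lnot D  //  \lnot C.
              branch 1.1.2.1 (add \lnot D):
                ○ open, literals {A=1, C=1, D=0}.
              branch 1.1.2.2 (add \lnot C):
                × closes — contains both C and \lnot C.
      branch 1.2 (add \lnot A, \lnot (A \land A)):
        (A \to A): β-rule — branch into \lnot A  //  A.
          branch 1.2.1 (add \lnot A):
            \lnot (D \land C): β-rule — branch into \lnot D  //  \lnot C.
              branch 1.2.1.1 (add \lnot D):
                \lnot (A \land A): β-rule — branch into \lnot A  //  \lnot A.
                  branch 1.2.1.1.1 (add \lnot A):
                    ○ open, literals {A=0, C=1, D=0}.
                  branch 1.2.1.1.2 (add \lnot A):
                    ○ open, literals {A=0, C=1, D=0}.
              branch 1.2.1.2 (add \lnot C):
                × closes — contains both C and \lnot C.
          branch 1.2.2 (add A):
            × closes — contains both A and \lnot A.
  branch 2 (add (\lnot D \to \lnot D)):
    \lnot (A \leftrightarrow \lnot (A \land A)): β-rule — branch into A, \lnot \lnot (A \land A)  //  \lnot A, \lnot (A \land A).
      branch 2.1 (add A, \lnot \lnot (A \land A)):
        \lnot \lnot (A \land A): α-rule — add A, A.
        (A \to A): β-rule — branch into \lnot A  //  A.
          branch 2.1.1 (add \lnot A):
            × closes — contains both A and \lnot A.
          branch 2.1.2 (add A):
            (\lnot D \to \lnot D): β-rule — branch into \lnot \lnot D  //  \lnot D.
              branch 2.1.2.1 (add \lnot \lnot D):
                ○ open, literals {A=1, C=1, D=1}.
              branch 2.1.2.2 (add \lnot D):
                ○ open, literals {A=1, C=1, D=0}.
      branch 2.2 (add \lnot A, \lnot (A \land A)):
        (A \to A): β-rule — branch into \lnot A  //  A.
          branch 2.2.1 (add \lnot A):
            (\lnot D \to \lnot D): β-rule — branch into \lnot \lnot D  //  \lnot D.
              branch 2.2.1.1 (add \lnot \lnot D):
                \lnot (A \land A): β-rule — branch into \lnot A  //  \lnot A.
                  branch 2.2.1.1.1 (add \lnot A):
                    ○ open, literals {A=0, C=1, D=1}.
                  branch 2.2.1.1.2 (add \lnot A):
                    ○ open, literals {A=0, C=1, D=1}.
              branch 2.2.1.2 (add \lnot D):
                \lnot (A \land A): β-rule — branch into \lnot A  //  \lnot A.
                  branch 2.2.1.2.1 (add \lnot A):
                    ○ open, literals {A=0, C=1, D=0}.
                  branch 2.2.1.2.2 (add \lnot A):
                    ○ open, literals {A=0, C=1, D=0}.
          branch 2.2.2 (add A):
            × closes — contains both A and \lnot A.
6 branches closed, 9 open.
An open branch gives a countermodel: A=1, C=1, D=0 (unmentioned atoms arbitrary); the premises hold there but the conclusion fails.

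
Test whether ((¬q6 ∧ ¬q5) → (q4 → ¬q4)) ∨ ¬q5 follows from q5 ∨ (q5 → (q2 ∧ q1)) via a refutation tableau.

Initial set: {(q5 ∨ (q5 → (q2 ∧ q1))); ¬(((¬q6 ∧ ¬q5) → (q4 → ¬q4)) ∨ ¬q5)}.
¬(((¬q6 ∧ ¬q5) → (q4 → ¬q4)) ∨ ¬q5): α-rule — add ¬((¬q6 ∧ ¬q5) → (q4 → ¬q4)), ¬¬q5.
¬((¬q6 ∧ ¬q5) → (q4 → ¬q4)): α-rule — add (¬q6 ∧ ¬q5), ¬(q4 → ¬q4).
(¬q6 ∧ ¬q5): α-rule — add ¬q6, ¬q5.
× closes — contains both q5 and ¬q5.
All 1 branch closes.
Every branch closed, so the premises entail the conclusion.

Yes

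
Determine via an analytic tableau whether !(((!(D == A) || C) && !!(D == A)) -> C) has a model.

Unsatisfiable

Initial set: {!(((!(D == A) || C) && !!(D == A)) -> C)}.
!(((!(D == A) || C) && !!(D == A)) -> C): α-rule — add ((!(D == A) || C) && !!(D == A)), !C.
((!(D == A) || C) && !!(D == A)): α-rule — add (!(D == A) || C), !!(D == A).
!!(D == A): drop double negation, giving (D == A).
(!(D == A) || C): β-rule — branch into !(D == A)  //  C.
  branch 1 (add !(D == A)):
    (D == A): β-rule — branch into D, A  //  !D, !A.
      branch 1.1 (add D, A):
        !(D == A): β-rule — branch into D, !A  //  !D, A.
          branch 1.1.1 (add D, !A):
            × closes — contains both A and !A.
          branch 1.1.2 (add !D, A):
            × closes — contains both D and !D.
      branch 1.2 (add !D, !A):
        !(D == A): β-rule — branch into D, !A  //  !D, A.
          branch 1.2.1 (add D, !A):
            × closes — contains both D and !D.
          branch 1.2.2 (add !D, A):
            × closes — contains both A and !A.
  branch 2 (add C):
    × closes — contains both C and !C.
All 5 branches close.
Every branch closed; the formula is unsatisfiable.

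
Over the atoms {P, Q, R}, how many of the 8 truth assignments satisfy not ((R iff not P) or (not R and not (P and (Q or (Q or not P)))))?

Initial set: {not ((R iff not P) or (not R and not (P and (Q or (Q or not P)))))}.
not ((R iff not P) or (not R and not (P and (Q or (Q or not P))))): α-rule — add not (R iff not P), not (not R and not (P and (Q or (Q or not P)))).
not (R iff not P): β-rule — branch into R, not not P  //  not R, not P.
  branch 1 (add R, not not P):
    not (not R and not (P and (Q or (Q or not P)))): β-rule — branch into not not R  //  not not (P and (Q or (Q or not P))).
      branch 1.1 (add not not R):
        ○ open, literals {P=true, R=true}.
      branch 1.2 (add not not (P and (Q or (Q or not P)))):
        not not (P and (Q or (Q or not P))): α-rule — add P, (Q or (Q or not P)).
        (Q or (Q or not P)): β-rule — branch into Q  //  (Q or not P).
          branch 1.2.1 (add Q):
            ○ open, literals {P=true, Q=true, R=true}.
          branch 1.2.2 (add (Q or not P)):
            (Q or not P): β-rule — branch into Q  //  not P.
              branch 1.2.2.1 (add Q):
                ○ open, literals {P=true, Q=true, R=true}.
              branch 1.2.2.2 (add not P):
                × closes — contains both P and not P.
  branch 2 (add not R, not P):
    not (not R and not (P and (Q or (Q or not P)))): β-rule — branch into not not R  //  not not (P and (Q or (Q or not P))).
      branch 2.1 (add not not R):
        × closes — contains both R and not R.
      branch 2.2 (add not not (P and (Q or (Q or not P)))):
        not not (P and (Q or (Q or not P))): α-rule — add P, (Q or (Q or not P)).
        × closes — contains both P and not P.
3 branches closed, 3 open.
Each open branch fixes some atoms; the unmentioned ones are free. Counting distinct full assignments: branch {P=true, R=true} (Q) contributes 2 new; branch {P=true, Q=true, R=true} (none free) contributes 0 new; branch {P=true, Q=true, R=true} (none free) contributes 0 new. Total: 2.

2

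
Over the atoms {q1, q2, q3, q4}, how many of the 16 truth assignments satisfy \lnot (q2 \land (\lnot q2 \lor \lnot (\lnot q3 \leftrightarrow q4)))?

12

Initial set: {\lnot (q2 \land (\lnot q2 \lor \lnot (\lnot q3 \leftrightarrow q4)))}.
\lnot (q2 \land (\lnot q2 \lor \lnot (\lnot q3 \leftrightarrow q4))): β-rule — branch into \lnot q2  //  \lnot (\lnot q2 \lor \lnot (\lnot q3 \leftrightarrow q4)).
  branch 1 (add \lnot q2):
    ○ open, literals {q2=F}.
  branch 2 (add \lnot (\lnot q2 \lor \lnot (\lnot q3 \leftrightarrow q4))):
    \lnot (\lnot q2 \lor \lnot (\lnot q3 \leftrightarrow q4)): α-rule — add \lnot \lnot q2, \lnot \lnot (\lnot q3 \leftrightarrow q4).
    \lnot \lnot (\lnot q3 \leftrightarrow q4): β-rule — branch into \lnot q3, q4  //  \lnot \lnot q3, \lnot q4.
      branch 2.1 (add \lnot q3, q4):
        ○ open, literals {q2=T, q3=F, q4=T}.
      branch 2.2 (add \lnot \lnot q3, \lnot q4):
        ○ open, literals {q2=T, q3=T, q4=F}.
0 branches closed, 3 open.
Each open branch fixes some atoms; the unmentioned ones are free. Counting distinct full assignments: branch {q2=F} (q1, q3, q4) contributes 8 new; branch {q2=T, q3=F, q4=T} (q1) contributes 2 new; branch {q2=T, q3=T, q4=F} (q1) contributes 2 new. Total: 12.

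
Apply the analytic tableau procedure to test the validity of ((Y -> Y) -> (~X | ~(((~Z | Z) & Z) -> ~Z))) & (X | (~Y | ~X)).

Assume the negation and expand:
Initial set: {F (((Y -> Y) -> (~X | ~(((~Z | Z) & Z) -> ~Z))) & (X | (~Y | ~X)))}.
F (((Y -> Y) -> (~X | ~(((~Z | Z) & Z) -> ~Z))) & (X | (~Y | ~X))): β-rule — branch into F ((Y -> Y) -> (~X | ~(((~Z | Z) & Z) -> ~Z)))  //  F (X | (~Y | ~X)).
  branch 1 (add F ((Y -> Y) -> (~X | ~(((~Z | Z) & Z) -> ~Z)))):
    F ((Y -> Y) -> (~X | ~(((~Z | Z) & Z) -> ~Z))): α-rule — add T (Y -> Y), F (~X | ~(((~Z | Z) & Z) -> ~Z)).
    F (~X | ~(((~Z | Z) & Z) -> ~Z)): α-rule — add F ~X, F ~(((~Z | Z) & Z) -> ~Z).
    T (Y -> Y): β-rule — branch into F Y  //  T Y.
      branch 1.1 (add F Y):
        F ~(((~Z | Z) & Z) -> ~Z): β-rule — branch into F ((~Z | Z) & Z)  //  T ~Z.
          branch 1.1.1 (add F ((~Z | Z) & Z)):
            F ((~Z | Z) & Z): β-rule — branch into F (~Z | Z)  //  F Z.
              branch 1.1.1.1 (add F (~Z | Z)):
                F (~Z | Z): α-rule — add F ~Z, F Z.
                × closes — contains both Z and ~Z.
              branch 1.1.1.2 (add F Z):
                ○ open, literals {X=true, Y=false, Z=false}.
          branch 1.1.2 (add T ~Z):
            ○ open, literals {X=true, Y=false, Z=false}.
      branch 1.2 (add T Y):
        F ~(((~Z | Z) & Z) -> ~Z): β-rule — branch into F ((~Z | Z) & Z)  //  T ~Z.
          branch 1.2.1 (add F ((~Z | Z) & Z)):
            F ((~Z | Z) & Z): β-rule — branch into F (~Z | Z)  //  F Z.
              branch 1.2.1.1 (add F (~Z | Z)):
                F (~Z | Z): α-rule — add F ~Z, F Z.
                × closes — contains both Z and ~Z.
              branch 1.2.1.2 (add F Z):
                ○ open, literals {X=true, Y=true, Z=false}.
          branch 1.2.2 (add T ~Z):
            ○ open, literals {X=true, Y=true, Z=false}.
  branch 2 (add F (X | (~Y | ~X))):
    F (X | (~Y | ~X)): α-rule — add F X, F (~Y | ~X).
    F (~Y | ~X): α-rule — add F ~Y, F ~X.
    × closes — contains both X and ~X.
3 branches closed, 4 open.
An open branch gives a countermodel: X=true, Y=false, Z=false (unmentioned atoms arbitrary); under it the original formula is false.

Not valid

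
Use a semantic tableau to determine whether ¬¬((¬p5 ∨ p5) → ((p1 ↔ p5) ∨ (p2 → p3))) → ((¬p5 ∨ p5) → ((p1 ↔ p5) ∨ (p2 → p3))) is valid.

Valid

Assume the negation and expand:
Initial set: {¬(¬¬((¬p5 ∨ p5) → ((p1 ↔ p5) ∨ (p2 → p3))) → ((¬p5 ∨ p5) → ((p1 ↔ p5) ∨ (p2 → p3))))}.
¬(¬¬((¬p5 ∨ p5) → ((p1 ↔ p5) ∨ (p2 → p3))) → ((¬p5 ∨ p5) → ((p1 ↔ p5) ∨ (p2 → p3)))): α-rule — add ¬¬((¬p5 ∨ p5) → ((p1 ↔ p5) ∨ (p2 → p3))), ¬((¬p5 ∨ p5) → ((p1 ↔ p5) ∨ (p2 → p3))).
¬¬((¬p5 ∨ p5) → ((p1 ↔ p5) ∨ (p2 → p3))): drop double negation, giving ((¬p5 ∨ p5) → ((p1 ↔ p5) ∨ (p2 → p3))).
¬((¬p5 ∨ p5) → ((p1 ↔ p5) ∨ (p2 → p3))): α-rule — add (¬p5 ∨ p5), ¬((p1 ↔ p5) ∨ (p2 → p3)).
¬((p1 ↔ p5) ∨ (p2 → p3)): α-rule — add ¬(p1 ↔ p5), ¬(p2 → p3).
¬(p2 → p3): α-rule — add p2, ¬p3.
((¬p5 ∨ p5) → ((p1 ↔ p5) ∨ (p2 → p3))): β-rule — branch into ¬(¬p5 ∨ p5)  //  ((p1 ↔ p5) ∨ (p2 → p3)).
  branch 1 (add ¬(¬p5 ∨ p5)):
    ¬(¬p5 ∨ p5): α-rule — add ¬¬p5, ¬p5.
    × closes — contains both p5 and ¬p5.
  branch 2 (add ((p1 ↔ p5) ∨ (p2 → p3))):
    (¬p5 ∨ p5): β-rule — branch into ¬p5  //  p5.
      branch 2.1 (add ¬p5):
        ¬(p1 ↔ p5): β-rule — branch into p1, ¬p5  //  ¬p1, p5.
          branch 2.1.1 (add p1, ¬p5):
            ((p1 ↔ p5) ∨ (p2 → p3)): β-rule — branch into (p1 ↔ p5)  //  (p2 → p3).
              branch 2.1.1.1 (add (p1 ↔ p5)):
                (p1 ↔ p5): β-rule — branch into p1, p5  //  ¬p1, ¬p5.
                  branch 2.1.1.1.1 (add p1, p5):
                    × closes — contains both p5 and ¬p5.
                  branch 2.1.1.1.2 (add ¬p1, ¬p5):
                    × closes — contains both p1 and ¬p1.
              branch 2.1.1.2 (add (p2 → p3)):
                (p2 → p3): β-rule — branch into ¬p2  //  p3.
                  branch 2.1.1.2.1 (add ¬p2):
                    × closes — contains both p2 and ¬p2.
                  branch 2.1.1.2.2 (add p3):
                    × closes — contains both p3 and ¬p3.
          branch 2.1.2 (add ¬p1, p5):
            × closes — contains both p5 and ¬p5.
      branch 2.2 (add p5):
        ¬(p1 ↔ p5): β-rule — branch into p1, ¬p5  //  ¬p1, p5.
          branch 2.2.1 (add p1, ¬p5):
            × closes — contains both p5 and ¬p5.
          branch 2.2.2 (add ¬p1, p5):
            ((p1 ↔ p5) ∨ (p2 → p3)): β-rule — branch into (p1 ↔ p5)  //  (p2 → p3).
              branch 2.2.2.1 (add (p1 ↔ p5)):
                (p1 ↔ p5): β-rule — branch into p1, p5  //  ¬p1, ¬p5.
                  branch 2.2.2.1.1 (add p1, p5):
                    × closes — contains both p1 and ¬p1.
                  branch 2.2.2.1.2 (add ¬p1, ¬p5):
                    × closes — contains both p5 and ¬p5.
              branch 2.2.2.2 (add (p2 → p3)):
                (p2 → p3): β-rule — branch into ¬p2  //  p3.
                  branch 2.2.2.2.1 (add ¬p2):
                    × closes — contains both p2 and ¬p2.
                  branch 2.2.2.2.2 (add p3):
                    × closes — contains both p3 and ¬p3.
All 11 branches close.
Every branch closed, so the negation is unsatisfiable and the formula is valid.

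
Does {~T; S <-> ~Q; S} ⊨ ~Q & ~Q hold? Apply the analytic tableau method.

Yes

Initial set: {~T; (S <-> ~Q); S; ~(~Q & ~Q)}.
(S <-> ~Q): β-rule — branch into S, ~Q  //  ~S, ~~Q.
  branch 1 (add S, ~Q):
    ~(~Q & ~Q): β-rule — branch into ~~Q  //  ~~Q.
      branch 1.1 (add ~~Q):
        × closes — contains both Q and ~Q.
      branch 1.2 (add ~~Q):
        × closes — contains both Q and ~Q.
  branch 2 (add ~S, ~~Q):
    × closes — contains both S and ~S.
All 3 branches close.
Every branch closed, so the premises entail the conclusion.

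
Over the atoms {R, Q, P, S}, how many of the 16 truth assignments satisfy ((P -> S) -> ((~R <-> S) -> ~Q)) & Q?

5

Initial set: {T (((P -> S) -> ((~R <-> S) -> ~Q)) & Q)}.
T (((P -> S) -> ((~R <-> S) -> ~Q)) & Q): α-rule — add T ((P -> S) -> ((~R <-> S) -> ~Q)), T Q.
T ((P -> S) -> ((~R <-> S) -> ~Q)): β-rule — branch into F (P -> S)  //  T ((~R <-> S) -> ~Q).
  branch 1 (add F (P -> S)):
    F (P -> S): α-rule — add T P, F S.
    ○ open, literals {P=T, Q=T, S=F}.
  branch 2 (add T ((~R <-> S) -> ~Q)):
    T ((~R <-> S) -> ~Q): β-rule — branch into F (~R <-> S)  //  T ~Q.
      branch 2.1 (add F (~R <-> S)):
        F (~R <-> S): β-rule — branch into T ~R, F S  //  F ~R, T S.
          branch 2.1.1 (add T ~R, F S):
            ○ open, literals {Q=T, R=F, S=F}.
          branch 2.1.2 (add F ~R, T S):
            ○ open, literals {Q=T, R=T, S=T}.
      branch 2.2 (add T ~Q):
        × closes — contains both Q and ~Q.
1 branch closed, 3 open.
Each open branch fixes some atoms; the unmentioned ones are free. Counting distinct full assignments: branch {P=T, Q=T, S=F} (R) contributes 2 new; branch {Q=T, R=F, S=F} (P) contributes 1 new; branch {Q=T, R=T, S=T} (P) contributes 2 new. Total: 5.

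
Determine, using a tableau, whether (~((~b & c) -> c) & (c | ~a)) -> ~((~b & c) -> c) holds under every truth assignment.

Assume the negation and expand:
Initial set: {~((~((~b & c) -> c) & (c | ~a)) -> ~((~b & c) -> c))}.
~((~((~b & c) -> c) & (c | ~a)) -> ~((~b & c) -> c)): α-rule — add (~((~b & c) -> c) & (c | ~a)), ~~((~b & c) -> c).
(~((~b & c) -> c) & (c | ~a)): α-rule — add ~((~b & c) -> c), (c | ~a).
~((~b & c) -> c): α-rule — add (~b & c), ~c.
(~b & c): α-rule — add ~b, c.
× closes — contains both c and ~c.
All 1 branch closes.
Every branch closed, so the negation is unsatisfiable and the formula is valid.

Valid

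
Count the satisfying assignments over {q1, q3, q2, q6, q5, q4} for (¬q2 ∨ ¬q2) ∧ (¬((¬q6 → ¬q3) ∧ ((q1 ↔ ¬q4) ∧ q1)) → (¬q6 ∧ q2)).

Initial set: {((¬q2 ∨ ¬q2) ∧ (¬((¬q6 → ¬q3) ∧ ((q1 ↔ ¬q4) ∧ q1)) → (¬q6 ∧ q2)))}.
((¬q2 ∨ ¬q2) ∧ (¬((¬q6 → ¬q3) ∧ ((q1 ↔ ¬q4) ∧ q1)) → (¬q6 ∧ q2))): α-rule — add (¬q2 ∨ ¬q2), (¬((¬q6 → ¬q3) ∧ ((q1 ↔ ¬q4) ∧ q1)) → (¬q6 ∧ q2)).
(¬q2 ∨ ¬q2): β-rule — branch into ¬q2  //  ¬q2.
  branch 1 (add ¬q2):
    (¬((¬q6 → ¬q3) ∧ ((q1 ↔ ¬q4) ∧ q1)) → (¬q6 ∧ q2)): β-rule — branch into ¬¬((¬q6 → ¬q3) ∧ ((q1 ↔ ¬q4) ∧ q1))  //  (¬q6 ∧ q2).
      branch 1.1 (add ¬¬((¬q6 → ¬q3) ∧ ((q1 ↔ ¬q4) ∧ q1))):
        ¬¬((¬q6 → ¬q3) ∧ ((q1 ↔ ¬q4) ∧ q1)): α-rule — add (¬q6 → ¬q3), ((q1 ↔ ¬q4) ∧ q1).
        ((q1 ↔ ¬q4) ∧ q1): α-rule — add (q1 ↔ ¬q4), q1.
        (¬q6 → ¬q3): β-rule — branch into ¬¬q6  //  ¬q3.
          branch 1.1.1 (add ¬¬q6):
            (q1 ↔ ¬q4): β-rule — branch into q1, ¬q4  //  ¬q1, ¬¬q4.
              branch 1.1.1.1 (add q1, ¬q4):
                ○ open, literals {q1=true, q2=false, q4=false, q6=true}.
              branch 1.1.1.2 (add ¬q1, ¬¬q4):
                × closes — contains both q1 and ¬q1.
          branch 1.1.2 (add ¬q3):
            (q1 ↔ ¬q4): β-rule — branch into q1, ¬q4  //  ¬q1, ¬¬q4.
              branch 1.1.2.1 (add q1, ¬q4):
                ○ open, literals {q1=true, q2=false, q3=false, q4=false}.
              branch 1.1.2.2 (add ¬q1, ¬¬q4):
                × closes — contains both q1 and ¬q1.
      branch 1.2 (add (¬q6 ∧ q2)):
        (¬q6 ∧ q2): α-rule — add ¬q6, q2.
        × closes — contains both q2 and ¬q2.
  branch 2 (add ¬q2):
    (¬((¬q6 → ¬q3) ∧ ((q1 ↔ ¬q4) ∧ q1)) → (¬q6 ∧ q2)): β-rule — branch into ¬¬((¬q6 → ¬q3) ∧ ((q1 ↔ ¬q4) ∧ q1))  //  (¬q6 ∧ q2).
      branch 2.1 (add ¬¬((¬q6 → ¬q3) ∧ ((q1 ↔ ¬q4) ∧ q1))):
        ¬¬((¬q6 → ¬q3) ∧ ((q1 ↔ ¬q4) ∧ q1)): α-rule — add (¬q6 → ¬q3), ((q1 ↔ ¬q4) ∧ q1).
        ((q1 ↔ ¬q4) ∧ q1): α-rule — add (q1 ↔ ¬q4), q1.
        (¬q6 → ¬q3): β-rule — branch into ¬¬q6  //  ¬q3.
          branch 2.1.1 (add ¬¬q6):
            (q1 ↔ ¬q4): β-rule — branch into q1, ¬q4  //  ¬q1, ¬¬q4.
              branch 2.1.1.1 (add q1, ¬q4):
                ○ open, literals {q1=true, q2=false, q4=false, q6=true}.
              branch 2.1.1.2 (add ¬q1, ¬¬q4):
                × closes — contains both q1 and ¬q1.
          branch 2.1.2 (add ¬q3):
            (q1 ↔ ¬q4): β-rule — branch into q1, ¬q4  //  ¬q1, ¬¬q4.
              branch 2.1.2.1 (add q1, ¬q4):
                ○ open, literals {q1=true, q2=false, q3=false, q4=false}.
              branch 2.1.2.2 (add ¬q1, ¬¬q4):
                × closes — contains both q1 and ¬q1.
      branch 2.2 (add (¬q6 ∧ q2)):
        (¬q6 ∧ q2): α-rule — add ¬q6, q2.
        × closes — contains both q2 and ¬q2.
6 branches closed, 4 open.
Each open branch fixes some atoms; the unmentioned ones are free. Counting distinct full assignments: branch {q1=true, q2=false, q4=false, q6=true} (q3, q5) contributes 4 new; branch {q1=true, q2=false, q3=false, q4=false} (q6, q5) contributes 2 new; branch {q1=true, q2=false, q4=false, q6=true} (q3, q5) contributes 0 new; branch {q1=true, q2=false, q3=false, q4=false} (q6, q5) contributes 0 new. Total: 6.

6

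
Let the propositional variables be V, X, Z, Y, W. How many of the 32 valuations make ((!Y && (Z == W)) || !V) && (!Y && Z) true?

6

Initial set: {(((!Y && (Z == W)) || !V) && (!Y && Z))}.
(((!Y && (Z == W)) || !V) && (!Y && Z)): α-rule — add ((!Y && (Z == W)) || !V), (!Y && Z).
(!Y && Z): α-rule — add !Y, Z.
((!Y && (Z == W)) || !V): β-rule — branch into (!Y && (Z == W))  //  !V.
  branch 1 (add (!Y && (Z == W))):
    (!Y && (Z == W)): α-rule — add !Y, (Z == W).
    (Z == W): β-rule — branch into Z, W  //  !Z, !W.
      branch 1.1 (add Z, W):
        ○ open, literals {W=T, Y=F, Z=T}.
      branch 1.2 (add !Z, !W):
        × closes — contains both Z and !Z.
  branch 2 (add !V):
    ○ open, literals {V=F, Y=F, Z=T}.
1 branch closed, 2 open.
Each open branch fixes some atoms; the unmentioned ones are free. Counting distinct full assignments: branch {W=T, Y=F, Z=T} (V, X) contributes 4 new; branch {V=F, Y=F, Z=T} (X, W) contributes 2 new. Total: 6.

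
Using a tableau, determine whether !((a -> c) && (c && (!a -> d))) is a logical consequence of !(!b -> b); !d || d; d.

Initial set: {T !(!b -> b); T (!d || d); T d; F !((a -> c) && (c && (!a -> d)))}.
T !(!b -> b): α-rule — add T !b, F b.
F !((a -> c) && (c && (!a -> d))): α-rule — add T (a -> c), T (c && (!a -> d)).
T (c && (!a -> d)): α-rule — add T c, T (!a -> d).
T (!d || d): β-rule — branch into T !d  //  T d.
  branch 1 (add T !d):
    × closes — contains both d and !d.
  branch 2 (add T d):
    T (a -> c): β-rule — branch into F a  //  T c.
      branch 2.1 (add F a):
        T (!a -> d): β-rule — branch into F !a  //  T d.
          branch 2.1.1 (add F !a):
            × closes — contains both a and !a.
          branch 2.1.2 (add T d):
            ○ open, literals {a=false, b=false, c=true, d=true}.
      branch 2.2 (add T c):
        T (!a -> d): β-rule — branch into F !a  //  T d.
          branch 2.2.1 (add F !a):
            ○ open, literals {a=true, b=false, c=true, d=true}.
          branch 2.2.2 (add T d):
            ○ open, literals {b=false, c=true, d=true}.
2 branches closed, 3 open.
An open branch gives a countermodel: a=false, b=false, c=true, d=true (unmentioned atoms arbitrary); the premises hold there but the conclusion fails.

No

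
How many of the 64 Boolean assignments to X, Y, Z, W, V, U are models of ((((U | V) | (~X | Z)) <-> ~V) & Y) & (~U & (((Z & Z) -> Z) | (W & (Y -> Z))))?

6

Initial set: {(((((U | V) | (~X | Z)) <-> ~V) & Y) & (~U & (((Z & Z) -> Z) | (W & (Y -> Z)))))}.
(((((U | V) | (~X | Z)) <-> ~V) & Y) & (~U & (((Z & Z) -> Z) | (W & (Y -> Z))))): α-rule — add ((((U | V) | (~X | Z)) <-> ~V) & Y), (~U & (((Z & Z) -> Z) | (W & (Y -> Z)))).
((((U | V) | (~X | Z)) <-> ~V) & Y): α-rule — add (((U | V) | (~X | Z)) <-> ~V), Y.
(~U & (((Z & Z) -> Z) | (W & (Y -> Z)))): α-rule — add ~U, (((Z & Z) -> Z) | (W & (Y -> Z))).
(((U | V) | (~X | Z)) <-> ~V): β-rule — branch into ((U | V) | (~X | Z)), ~V  //  ~((U | V) | (~X | Z)), ~~V.
  branch 1 (add ((U | V) | (~X | Z)), ~V):
    (((Z & Z) -> Z) | (W & (Y -> Z))): β-rule — branch into ((Z & Z) -> Z)  //  (W & (Y -> Z)).
      branch 1.1 (add ((Z & Z) -> Z)):
        ((U | V) | (~X | Z)): β-rule — branch into (U | V)  //  (~X | Z).
          branch 1.1.1 (add (U | V)):
            ((Z & Z) -> Z): β-rule — branch into ~(Z & Z)  //  Z.
              branch 1.1.1.1 (add ~(Z & Z)):
                (U | V): β-rule — branch into U  //  V.
                  branch 1.1.1.1.1 (add U):
                    × closes — contains both U and ~U.
                  branch 1.1.1.1.2 (add V):
                    × closes — contains both V and ~V.
              branch 1.1.1.2 (add Z):
                (U | V): β-rule — branch into U  //  V.
                  branch 1.1.1.2.1 (add U):
                    × closes — contains both U and ~U.
                  branch 1.1.1.2.2 (add V):
                    × closes — contains both V and ~V.
          branch 1.1.2 (add (~X | Z)):
            ((Z & Z) -> Z): β-rule — branch into ~(Z & Z)  //  Z.
              branch 1.1.2.1 (add ~(Z & Z)):
                (~X | Z): β-rule — branch into ~X  //  Z.
                  branch 1.1.2.1.1 (add ~X):
                    ~(Z & Z): β-rule — branch into ~Z  //  ~Z.
                      branch 1.1.2.1.1.1 (add ~Z):
                        ○ open, literals {U=0, V=0, X=0, Y=1, Z=0}.
                      branch 1.1.2.1.1.2 (add ~Z):
                        ○ open, literals {U=0, V=0, X=0, Y=1, Z=0}.
                  branch 1.1.2.1.2 (add Z):
                    ~(Z & Z): β-rule — branch into ~Z  //  ~Z.
                      branch 1.1.2.1.2.1 (add ~Z):
                        × closes — contains both Z and ~Z.
                      branch 1.1.2.1.2.2 (add ~Z):
                        × closes — contains both Z and ~Z.
              branch 1.1.2.2 (add Z):
                (~X | Z): β-rule — branch into ~X  //  Z.
                  branch 1.1.2.2.1 (add ~X):
                    ○ open, literals {U=0, V=0, X=0, Y=1, Z=1}.
                  branch 1.1.2.2.2 (add Z):
                    ○ open, literals {U=0, V=0, Y=1, Z=1}.
      branch 1.2 (add (W & (Y -> Z))):
        (W & (Y -> Z)): α-rule — add W, (Y -> Z).
        ((U | V) | (~X | Z)): β-rule — branch into (U | V)  //  (~X | Z).
          branch 1.2.1 (add (U | V)):
            (Y -> Z): β-rule — branch into ~Y  //  Z.
              branch 1.2.1.1 (add ~Y):
                × closes — contains both Y and ~Y.
              branch 1.2.1.2 (add Z):
                (U | V): β-rule — branch into U  //  V.
                  branch 1.2.1.2.1 (add U):
                    × closes — contains both U and ~U.
                  branch 1.2.1.2.2 (add V):
                    × closes — contains both V and ~V.
          branch 1.2.2 (add (~X | Z)):
            (Y -> Z): β-rule — branch into ~Y  //  Z.
              branch 1.2.2.1 (add ~Y):
                × closes — contains both Y and ~Y.
              branch 1.2.2.2 (add Z):
                (~X | Z): β-rule — branch into ~X  //  Z.
                  branch 1.2.2.2.1 (add ~X):
                    ○ open, literals {U=0, V=0, W=1, X=0, Y=1, Z=1}.
                  branch 1.2.2.2.2 (add Z):
                    ○ open, literals {U=0, V=0, W=1, Y=1, Z=1}.
  branch 2 (add ~((U | V) | (~X | Z)), ~~V):
    ~((U | V) | (~X | Z)): α-rule — add ~(U | V), ~(~X | Z).
    ~(U | V): α-rule — add ~U, ~V.
    × closes — contains both V and ~V.
11 branches closed, 6 open.
Each open branch fixes some atoms; the unmentioned ones are free. Counting distinct full assignments: branch {U=0, V=0, X=0, Y=1, Z=0} (W) contributes 2 new; branch {U=0, V=0, X=0, Y=1, Z=0} (W) contributes 0 new; branch {U=0, V=0, X=0, Y=1, Z=1} (W) contributes 2 new; branch {U=0, V=0, Y=1, Z=1} (X, W) contributes 2 new; branch {U=0, V=0, W=1, X=0, Y=1, Z=1} (none free) contributes 0 new; branch {U=0, V=0, W=1, Y=1, Z=1} (X) contributes 0 new. Total: 6.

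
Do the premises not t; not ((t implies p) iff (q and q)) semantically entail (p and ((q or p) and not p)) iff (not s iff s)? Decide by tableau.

Yes

Initial set: {not t; not ((t implies p) iff (q and q)); not ((p and ((q or p) and not p)) iff (not s iff s))}.
not ((t implies p) iff (q and q)): β-rule — branch into (t implies p), not (q and q)  //  not (t implies p), (q and q).
  branch 1 (add (t implies p), not (q and q)):
    not ((p and ((q or p) and not p)) iff (not s iff s)): β-rule — branch into (p and ((q or p) and not p)), not (not s iff s)  //  not (p and ((q or p) and not p)), (not s iff s).
      branch 1.1 (add (p and ((q or p) and not p)), not (not s iff s)):
        (p and ((q or p) and not p)): α-rule — add p, ((q or p) and not p).
        ((q or p) and not p): α-rule — add (q or p), not p.
        × closes — contains both p and not p.
      branch 1.2 (add not (p and ((q or p) and not p)), (not s iff s)):
        (t implies p): β-rule — branch into not t  //  p.
          branch 1.2.1 (add not t):
            not (q and q): β-rule — branch into not q  //  not q.
              branch 1.2.1.1 (add not q):
                not (p and ((q or p) and not p)): β-rule — branch into not p  //  not ((q or p) and not p).
                  branch 1.2.1.1.1 (add not p):
                    (not s iff s): β-rule — branch into not s, s  //  not not s, not s.
                      branch 1.2.1.1.1.1 (add not s, s):
                        × closes — contains both s and not s.
                      branch 1.2.1.1.1.2 (add not not s, not s):
                        × closes — contains both s and not s.
                  branch 1.2.1.1.2 (add not ((q or p) and not p)):
                    (not s iff s): β-rule — branch into not s, s  //  not not s, not s.
                      branch 1.2.1.1.2.1 (add not s, s):
                        × closes — contains both s and not s.
                      branch 1.2.1.1.2.2 (add not not s, not s):
                        × closes — contains both s and not s.
              branch 1.2.1.2 (add not q):
                not (p and ((q or p) and not p)): β-rule — branch into not p  //  not ((q or p) and not p).
                  branch 1.2.1.2.1 (add not p):
                    (not s iff s): β-rule — branch into not s, s  //  not not s, not s.
                      branch 1.2.1.2.1.1 (add not s, s):
                        × closes — contains both s and not s.
                      branch 1.2.1.2.1.2 (add not not s, not s):
                        × closes — contains both s and not s.
                  branch 1.2.1.2.2 (add not ((q or p) and not p)):
                    (not s iff s): β-rule — branch into not s, s  //  not not s, not s.
                      branch 1.2.1.2.2.1 (add not s, s):
                        × closes — contains both s and not s.
                      branch 1.2.1.2.2.2 (add not not s, not s):
                        × closes — contains both s and not s.
          branch 1.2.2 (add p):
            not (q and q): β-rule — branch into not q  //  not q.
              branch 1.2.2.1 (add not q):
                not (p and ((q or p) and not p)): β-rule — branch into not p  //  not ((q or p) and not p).
                  branch 1.2.2.1.1 (add not p):
                    × closes — contains both p and not p.
                  branch 1.2.2.1.2 (add not ((q or p) and not p)):
                    (not s iff s): β-rule — branch into not s, s  //  not not s, not s.
                      branch 1.2.2.1.2.1 (add not s, s):
                        × closes — contains both s and not s.
                      branch 1.2.2.1.2.2 (add not not s, not s):
                        × closes — contains both s and not s.
              branch 1.2.2.2 (add not q):
                not (p and ((q or p) and not p)): β-rule — branch into not p  //  not ((q or p) and not p).
                  branch 1.2.2.2.1 (add not p):
                    × closes — contains both p and not p.
                  branch 1.2.2.2.2 (add not ((q or p) and not p)):
                    (not s iff s): β-rule — branch into not s, s  //  not not s, not s.
                      branch 1.2.2.2.2.1 (add not s, s):
                        × closes — contains both s and not s.
                      branch 1.2.2.2.2.2 (add not not s, not s):
                        × closes — contains both s and not s.
  branch 2 (add not (t implies p), (q and q)):
    not (t implies p): α-rule — add t, not p.
    × closes — contains both t and not t.
All 16 branches close.
Every branch closed, so the premises entail the conclusion.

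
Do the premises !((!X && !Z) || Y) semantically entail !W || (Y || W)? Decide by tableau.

Yes

Initial set: {!((!X && !Z) || Y); !(!W || (Y || W))}.
!((!X && !Z) || Y): α-rule — add !(!X && !Z), !Y.
!(!W || (Y || W)): α-rule — add !!W, !(Y || W).
!(Y || W): α-rule — add !Y, !W.
× closes — contains both W and !W.
All 1 branch closes.
Every branch closed, so the premises entail the conclusion.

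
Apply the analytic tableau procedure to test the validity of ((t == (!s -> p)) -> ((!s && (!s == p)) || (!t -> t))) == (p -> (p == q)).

Not valid

Assume the negation and expand:
Initial set: {!(((t == (!s -> p)) -> ((!s && (!s == p)) || (!t -> t))) == (p -> (p == q)))}.
!(((t == (!s -> p)) -> ((!s && (!s == p)) || (!t -> t))) == (p -> (p == q))): β-rule — branch into ((t == (!s -> p)) -> ((!s && (!s == p)) || (!t -> t))), !(p -> (p == q))  //  !((t == (!s -> p)) -> ((!s && (!s == p)) || (!t -> t))), (p -> (p == q)).
  branch 1 (add ((t == (!s -> p)) -> ((!s && (!s == p)) || (!t -> t))), !(p -> (p == q))):
    !(p -> (p == q)): α-rule — add p, !(p == q).
    ((t == (!s -> p)) -> ((!s && (!s == p)) || (!t -> t))): β-rule — branch into !(t == (!s -> p))  //  ((!s && (!s == p)) || (!t -> t)).
      branch 1.1 (add !(t == (!s -> p))):
        !(p == q): β-rule — branch into p, !q  //  !p, q.
          branch 1.1.1 (add p, !q):
            !(t == (!s -> p)): β-rule — branch into t, !(!s -> p)  //  !t, (!s -> p).
              branch 1.1.1.1 (add t, !(!s -> p)):
                !(!s -> p): α-rule — add !s, !p.
                × closes — contains both p and !p.
              branch 1.1.1.2 (add !t, (!s -> p)):
                (!s -> p): β-rule — branch into !!s  //  p.
                  branch 1.1.1.2.1 (add !!s):
                    ○ open, literals {p=true, q=false, s=true, t=false}.
                  branch 1.1.1.2.2 (add p):
                    ○ open, literals {p=true, q=false, t=false}.
          branch 1.1.2 (add !p, q):
            × closes — contains both p and !p.
      branch 1.2 (add ((!s && (!s == p)) || (!t -> t))):
        !(p == q): β-rule — branch into p, !q  //  !p, q.
          branch 1.2.1 (add p, !q):
            ((!s && (!s == p)) || (!t -> t)): β-rule — branch into (!s && (!s == p))  //  (!t -> t).
              branch 1.2.1.1 (add (!s && (!s == p))):
                (!s && (!s == p)): α-rule — add !s, (!s == p).
                (!s == p): β-rule — branch into !s, p  //  !!s, !p.
                  branch 1.2.1.1.1 (add !s, p):
                    ○ open, literals {p=true, q=false, s=false}.
                  branch 1.2.1.1.2 (add !!s, !p):
                    × closes — contains both s and !s.
              branch 1.2.1.2 (add (!t -> t)):
                (!t -> t): β-rule — branch into !!t  //  t.
                  branch 1.2.1.2.1 (add !!t):
                    ○ open, literals {p=true, q=false, t=true}.
                  branch 1.2.1.2.2 (add t):
                    ○ open, literals {p=true, q=false, t=true}.
          branch 1.2.2 (add !p, q):
            × closes — contains both p and !p.
  branch 2 (add !((t == (!s -> p)) -> ((!s && (!s == p)) || (!t -> t))), (p -> (p == q))):
    !((t == (!s -> p)) -> ((!s && (!s == p)) || (!t -> t))): α-rule — add (t == (!s -> p)), !((!s && (!s == p)) || (!t -> t)).
    !((!s && (!s == p)) || (!t -> t)): α-rule — add !(!s && (!s == p)), !(!t -> t).
    !(!t -> t): α-rule — add !t, !t.
    (p -> (p == q)): β-rule — branch into !p  //  (p == q).
      branch 2.1 (add !p):
        (t == (!s -> p)): β-rule — branch into t, (!s -> p)  //  !t, !(!s -> p).
          branch 2.1.1 (add t, (!s -> p)):
            × closes — contains both t and !t.
          branch 2.1.2 (add !t, !(!s -> p)):
            !(!s -> p): α-rule — add !s, !p.
            !(!s && (!s == p)): β-rule — branch into !!s  //  !(!s == p).
              branch 2.1.2.1 (add !!s):
                × closes — contains both s and !s.
              branch 2.1.2.2 (add !(!s == p)):
                !(!s == p): β-rule — branch into !s, !p  //  !!s, p.
                  branch 2.1.2.2.1 (add !s, !p):
                    ○ open, literals {p=false, s=false, t=false}.
                  branch 2.1.2.2.2 (add !!s, p):
                    × closes — contains both s and !s.
      branch 2.2 (add (p == q)):
        (t == (!s -> p)): β-rule — branch into t, (!s -> p)  //  !t, !(!s -> p).
          branch 2.2.1 (add t, (!s -> p)):
            × closes — contains both t and !t.
          branch 2.2.2 (add !t, !(!s -> p)):
            !(!s -> p): α-rule — add !s, !p.
            !(!s && (!s == p)): β-rule — branch into !!s  //  !(!s == p).
              branch 2.2.2.1 (add !!s):
                × closes — contains both s and !s.
              branch 2.2.2.2 (add !(!s == p)):
                (p == q): β-rule — branch into p, q  //  !p, !q.
                  branch 2.2.2.2.1 (add p, q):
                    × closes — contains both p and !p.
                  branch 2.2.2.2.2 (add !p, !q):
                    !(!s == p): β-rule — branch into !s, !p  //  !!s, p.
                      branch 2.2.2.2.2.1 (add !s, !p):
                        ○ open, literals {p=false, q=false, s=false, t=false}.
                      branch 2.2.2.2.2.2 (add !!s, p):
                        × closes — contains both s and !s.
11 branches closed, 7 open.
An open branch gives a countermodel: p=true, q=false, s=true, t=false (unmentioned atoms arbitrary); under it the original formula is false.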